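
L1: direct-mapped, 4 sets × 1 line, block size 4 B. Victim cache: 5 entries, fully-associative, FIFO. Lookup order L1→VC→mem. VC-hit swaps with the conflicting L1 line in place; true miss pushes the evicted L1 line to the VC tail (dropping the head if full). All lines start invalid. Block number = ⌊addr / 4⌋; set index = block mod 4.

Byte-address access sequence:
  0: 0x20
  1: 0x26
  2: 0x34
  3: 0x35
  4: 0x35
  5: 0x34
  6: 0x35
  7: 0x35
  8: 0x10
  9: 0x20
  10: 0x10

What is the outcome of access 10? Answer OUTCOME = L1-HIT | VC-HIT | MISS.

OUTCOME = VC-HIT

0: 0x20 (blk 8, set 0) → MISS  vc=[]
1: 0x26 (blk 9, set 1) → MISS  vc=[]
2: 0x34 (blk 13, set 1) → MISS  vc=[9]
3: 0x35 (blk 13, set 1) → L1-HIT  vc=[9]
4: 0x35 (blk 13, set 1) → L1-HIT  vc=[9]
5: 0x34 (blk 13, set 1) → L1-HIT  vc=[9]
6: 0x35 (blk 13, set 1) → L1-HIT  vc=[9]
7: 0x35 (blk 13, set 1) → L1-HIT  vc=[9]
8: 0x10 (blk 4, set 0) → MISS  vc=[9, 8]
9: 0x20 (blk 8, set 0) → VC-HIT  vc=[9, 4]
10: 0x10 (blk 4, set 0) → VC-HIT  vc=[9, 8]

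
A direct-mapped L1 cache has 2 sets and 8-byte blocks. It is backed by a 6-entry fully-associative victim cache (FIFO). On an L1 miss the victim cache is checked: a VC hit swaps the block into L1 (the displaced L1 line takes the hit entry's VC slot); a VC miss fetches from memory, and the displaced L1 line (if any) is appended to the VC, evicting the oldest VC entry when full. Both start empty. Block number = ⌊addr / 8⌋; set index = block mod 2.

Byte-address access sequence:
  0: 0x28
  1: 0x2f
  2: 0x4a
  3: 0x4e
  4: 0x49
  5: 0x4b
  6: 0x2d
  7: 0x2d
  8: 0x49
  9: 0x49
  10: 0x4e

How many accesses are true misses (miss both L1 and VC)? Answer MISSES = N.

MISSES = 2

  [0] addr=0x28 blk=5 s=1: MISS | VC []
  [1] addr=0x2f blk=5 s=1: L1-HIT | VC []
  [2] addr=0x4a blk=9 s=1: MISS | VC [5]
  [3] addr=0x4e blk=9 s=1: L1-HIT | VC [5]
  [4] addr=0x49 blk=9 s=1: L1-HIT | VC [5]
  [5] addr=0x4b blk=9 s=1: L1-HIT | VC [5]
  [6] addr=0x2d blk=5 s=1: VC-HIT | VC [9]
  [7] addr=0x2d blk=5 s=1: L1-HIT | VC [9]
  [8] addr=0x49 blk=9 s=1: VC-HIT | VC [5]
  [9] addr=0x49 blk=9 s=1: L1-HIT | VC [5]
  [10] addr=0x4e blk=9 s=1: L1-HIT | VC [5]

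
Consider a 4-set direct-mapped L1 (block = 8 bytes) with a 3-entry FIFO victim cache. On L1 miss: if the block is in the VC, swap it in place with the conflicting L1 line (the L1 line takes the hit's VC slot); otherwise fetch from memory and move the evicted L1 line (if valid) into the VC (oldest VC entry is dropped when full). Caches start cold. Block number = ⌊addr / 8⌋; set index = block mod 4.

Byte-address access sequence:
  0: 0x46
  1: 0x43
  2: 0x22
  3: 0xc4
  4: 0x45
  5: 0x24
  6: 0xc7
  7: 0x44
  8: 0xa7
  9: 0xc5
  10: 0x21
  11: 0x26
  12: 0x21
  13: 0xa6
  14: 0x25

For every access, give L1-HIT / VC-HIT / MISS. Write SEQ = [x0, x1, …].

SEQ = [MISS, L1-HIT, MISS, MISS, VC-HIT, VC-HIT, VC-HIT, VC-HIT, MISS, VC-HIT, VC-HIT, L1-HIT, L1-HIT, VC-HIT, VC-HIT]

0: 0x46 (blk 8, set 0) → MISS  vc=[]
1: 0x43 (blk 8, set 0) → L1-HIT  vc=[]
2: 0x22 (blk 4, set 0) → MISS  vc=[8]
3: 0xc4 (blk 24, set 0) → MISS  vc=[8, 4]
4: 0x45 (blk 8, set 0) → VC-HIT  vc=[24, 4]
5: 0x24 (blk 4, set 0) → VC-HIT  vc=[24, 8]
6: 0xc7 (blk 24, set 0) → VC-HIT  vc=[4, 8]
7: 0x44 (blk 8, set 0) → VC-HIT  vc=[4, 24]
8: 0xa7 (blk 20, set 0) → MISS  vc=[4, 24, 8]
9: 0xc5 (blk 24, set 0) → VC-HIT  vc=[4, 20, 8]
10: 0x21 (blk 4, set 0) → VC-HIT  vc=[24, 20, 8]
11: 0x26 (blk 4, set 0) → L1-HIT  vc=[24, 20, 8]
12: 0x21 (blk 4, set 0) → L1-HIT  vc=[24, 20, 8]
13: 0xa6 (blk 20, set 0) → VC-HIT  vc=[24, 4, 8]
14: 0x25 (blk 4, set 0) → VC-HIT  vc=[24, 20, 8]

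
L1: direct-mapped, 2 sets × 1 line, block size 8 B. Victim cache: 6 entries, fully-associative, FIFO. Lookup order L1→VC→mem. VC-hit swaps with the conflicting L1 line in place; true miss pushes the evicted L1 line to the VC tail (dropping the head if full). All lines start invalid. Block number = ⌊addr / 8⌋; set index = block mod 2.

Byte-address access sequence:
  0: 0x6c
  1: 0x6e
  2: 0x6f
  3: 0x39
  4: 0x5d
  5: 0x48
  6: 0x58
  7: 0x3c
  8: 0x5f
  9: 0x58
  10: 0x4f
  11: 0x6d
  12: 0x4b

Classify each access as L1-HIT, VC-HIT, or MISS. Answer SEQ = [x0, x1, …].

#0 0x6c→b13/s1 MISS; vc=[]
#1 0x6e→b13/s1 L1-HIT; vc=[]
#2 0x6f→b13/s1 L1-HIT; vc=[]
#3 0x39→b7/s1 MISS; vc=[13]
#4 0x5d→b11/s1 MISS; vc=[13,7]
#5 0x48→b9/s1 MISS; vc=[13,7,11]
#6 0x58→b11/s1 VC-HIT; vc=[13,7,9]
#7 0x3c→b7/s1 VC-HIT; vc=[13,11,9]
#8 0x5f→b11/s1 VC-HIT; vc=[13,7,9]
#9 0x58→b11/s1 L1-HIT; vc=[13,7,9]
#10 0x4f→b9/s1 VC-HIT; vc=[13,7,11]
#11 0x6d→b13/s1 VC-HIT; vc=[9,7,11]
#12 0x4b→b9/s1 VC-HIT; vc=[13,7,11]

SEQ = [MISS, L1-HIT, L1-HIT, MISS, MISS, MISS, VC-HIT, VC-HIT, VC-HIT, L1-HIT, VC-HIT, VC-HIT, VC-HIT]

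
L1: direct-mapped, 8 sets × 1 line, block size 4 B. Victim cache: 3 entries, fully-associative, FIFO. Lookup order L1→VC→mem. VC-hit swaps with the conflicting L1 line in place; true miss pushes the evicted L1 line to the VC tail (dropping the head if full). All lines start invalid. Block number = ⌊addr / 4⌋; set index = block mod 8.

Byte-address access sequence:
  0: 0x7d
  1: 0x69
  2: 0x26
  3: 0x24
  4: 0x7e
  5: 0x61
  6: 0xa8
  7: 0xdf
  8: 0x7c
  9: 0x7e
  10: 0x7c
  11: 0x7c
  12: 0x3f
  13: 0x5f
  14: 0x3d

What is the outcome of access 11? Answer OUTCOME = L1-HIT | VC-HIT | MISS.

0: 0x7d (blk 31, set 7) → MISS  vc=[]
1: 0x69 (blk 26, set 2) → MISS  vc=[]
2: 0x26 (blk 9, set 1) → MISS  vc=[]
3: 0x24 (blk 9, set 1) → L1-HIT  vc=[]
4: 0x7e (blk 31, set 7) → L1-HIT  vc=[]
5: 0x61 (blk 24, set 0) → MISS  vc=[]
6: 0xa8 (blk 42, set 2) → MISS  vc=[26]
7: 0xdf (blk 55, set 7) → MISS  vc=[26, 31]
8: 0x7c (blk 31, set 7) → VC-HIT  vc=[26, 55]
9: 0x7e (blk 31, set 7) → L1-HIT  vc=[26, 55]
10: 0x7c (blk 31, set 7) → L1-HIT  vc=[26, 55]
11: 0x7c (blk 31, set 7) → L1-HIT  vc=[26, 55]
12: 0x3f (blk 15, set 7) → MISS  vc=[26, 55, 31]
13: 0x5f (blk 23, set 7) → MISS  vc=[55, 31, 15]
14: 0x3d (blk 15, set 7) → VC-HIT  vc=[55, 31, 23]

OUTCOME = L1-HIT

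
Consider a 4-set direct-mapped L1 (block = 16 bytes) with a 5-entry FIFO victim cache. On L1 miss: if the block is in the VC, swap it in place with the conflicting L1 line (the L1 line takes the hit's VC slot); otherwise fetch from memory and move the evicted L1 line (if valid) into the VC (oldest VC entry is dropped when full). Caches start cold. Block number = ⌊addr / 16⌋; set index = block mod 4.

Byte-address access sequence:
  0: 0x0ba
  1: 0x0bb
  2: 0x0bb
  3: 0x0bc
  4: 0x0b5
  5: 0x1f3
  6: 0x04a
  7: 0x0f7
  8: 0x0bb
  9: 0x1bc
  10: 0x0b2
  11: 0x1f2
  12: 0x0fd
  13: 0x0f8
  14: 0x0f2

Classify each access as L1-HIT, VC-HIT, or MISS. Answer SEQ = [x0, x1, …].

SEQ = [MISS, L1-HIT, L1-HIT, L1-HIT, L1-HIT, MISS, MISS, MISS, VC-HIT, MISS, VC-HIT, VC-HIT, VC-HIT, L1-HIT, L1-HIT]

#0 0xba→b11/s3 MISS; vc=[]
#1 0xbb→b11/s3 L1-HIT; vc=[]
#2 0xbb→b11/s3 L1-HIT; vc=[]
#3 0xbc→b11/s3 L1-HIT; vc=[]
#4 0xb5→b11/s3 L1-HIT; vc=[]
#5 0x1f3→b31/s3 MISS; vc=[11]
#6 0x4a→b4/s0 MISS; vc=[11]
#7 0xf7→b15/s3 MISS; vc=[11,31]
#8 0xbb→b11/s3 VC-HIT; vc=[15,31]
#9 0x1bc→b27/s3 MISS; vc=[15,31,11]
#10 0xb2→b11/s3 VC-HIT; vc=[15,31,27]
#11 0x1f2→b31/s3 VC-HIT; vc=[15,11,27]
#12 0xfd→b15/s3 VC-HIT; vc=[31,11,27]
#13 0xf8→b15/s3 L1-HIT; vc=[31,11,27]
#14 0xf2→b15/s3 L1-HIT; vc=[31,11,27]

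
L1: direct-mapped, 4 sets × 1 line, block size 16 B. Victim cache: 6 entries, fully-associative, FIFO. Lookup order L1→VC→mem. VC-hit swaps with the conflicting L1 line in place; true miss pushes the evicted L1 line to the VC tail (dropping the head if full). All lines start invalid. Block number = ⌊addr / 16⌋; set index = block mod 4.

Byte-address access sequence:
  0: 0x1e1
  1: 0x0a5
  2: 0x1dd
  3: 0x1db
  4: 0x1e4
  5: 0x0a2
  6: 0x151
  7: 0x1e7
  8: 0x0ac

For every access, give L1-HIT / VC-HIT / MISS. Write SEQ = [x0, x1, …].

SEQ = [MISS, MISS, MISS, L1-HIT, VC-HIT, VC-HIT, MISS, VC-HIT, VC-HIT]

  [0] addr=0x1e1 blk=30 s=2: MISS | VC []
  [1] addr=0xa5 blk=10 s=2: MISS | VC [30]
  [2] addr=0x1dd blk=29 s=1: MISS | VC [30]
  [3] addr=0x1db blk=29 s=1: L1-HIT | VC [30]
  [4] addr=0x1e4 blk=30 s=2: VC-HIT | VC [10]
  [5] addr=0xa2 blk=10 s=2: VC-HIT | VC [30]
  [6] addr=0x151 blk=21 s=1: MISS | VC [30, 29]
  [7] addr=0x1e7 blk=30 s=2: VC-HIT | VC [10, 29]
  [8] addr=0xac blk=10 s=2: VC-HIT | VC [30, 29]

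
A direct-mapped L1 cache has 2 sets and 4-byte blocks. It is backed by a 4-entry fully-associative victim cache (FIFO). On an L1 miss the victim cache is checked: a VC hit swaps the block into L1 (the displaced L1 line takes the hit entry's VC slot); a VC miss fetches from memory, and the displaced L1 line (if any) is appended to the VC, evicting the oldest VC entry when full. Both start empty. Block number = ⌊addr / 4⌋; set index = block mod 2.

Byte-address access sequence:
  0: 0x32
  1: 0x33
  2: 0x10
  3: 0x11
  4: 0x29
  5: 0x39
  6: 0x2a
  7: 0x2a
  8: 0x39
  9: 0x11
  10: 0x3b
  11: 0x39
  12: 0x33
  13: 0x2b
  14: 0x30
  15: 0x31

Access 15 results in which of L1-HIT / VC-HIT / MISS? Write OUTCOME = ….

OUTCOME = L1-HIT

0: 0x32 (blk 12, set 0) → MISS  vc=[]
1: 0x33 (blk 12, set 0) → L1-HIT  vc=[]
2: 0x10 (blk 4, set 0) → MISS  vc=[12]
3: 0x11 (blk 4, set 0) → L1-HIT  vc=[12]
4: 0x29 (blk 10, set 0) → MISS  vc=[12, 4]
5: 0x39 (blk 14, set 0) → MISS  vc=[12, 4, 10]
6: 0x2a (blk 10, set 0) → VC-HIT  vc=[12, 4, 14]
7: 0x2a (blk 10, set 0) → L1-HIT  vc=[12, 4, 14]
8: 0x39 (blk 14, set 0) → VC-HIT  vc=[12, 4, 10]
9: 0x11 (blk 4, set 0) → VC-HIT  vc=[12, 14, 10]
10: 0x3b (blk 14, set 0) → VC-HIT  vc=[12, 4, 10]
11: 0x39 (blk 14, set 0) → L1-HIT  vc=[12, 4, 10]
12: 0x33 (blk 12, set 0) → VC-HIT  vc=[14, 4, 10]
13: 0x2b (blk 10, set 0) → VC-HIT  vc=[14, 4, 12]
14: 0x30 (blk 12, set 0) → VC-HIT  vc=[14, 4, 10]
15: 0x31 (blk 12, set 0) → L1-HIT  vc=[14, 4, 10]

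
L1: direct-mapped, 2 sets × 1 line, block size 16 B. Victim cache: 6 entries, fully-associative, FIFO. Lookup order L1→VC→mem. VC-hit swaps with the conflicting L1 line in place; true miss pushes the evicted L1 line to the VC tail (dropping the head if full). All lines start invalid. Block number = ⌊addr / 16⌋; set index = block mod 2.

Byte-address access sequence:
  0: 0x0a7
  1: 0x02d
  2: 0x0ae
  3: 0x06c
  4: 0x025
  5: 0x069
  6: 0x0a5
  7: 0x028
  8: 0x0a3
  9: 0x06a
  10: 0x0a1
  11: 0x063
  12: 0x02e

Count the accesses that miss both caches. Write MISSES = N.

#0 0xa7→b10/s0 MISS; vc=[]
#1 0x2d→b2/s0 MISS; vc=[10]
#2 0xae→b10/s0 VC-HIT; vc=[2]
#3 0x6c→b6/s0 MISS; vc=[2,10]
#4 0x25→b2/s0 VC-HIT; vc=[6,10]
#5 0x69→b6/s0 VC-HIT; vc=[2,10]
#6 0xa5→b10/s0 VC-HIT; vc=[2,6]
#7 0x28→b2/s0 VC-HIT; vc=[10,6]
#8 0xa3→b10/s0 VC-HIT; vc=[2,6]
#9 0x6a→b6/s0 VC-HIT; vc=[2,10]
#10 0xa1→b10/s0 VC-HIT; vc=[2,6]
#11 0x63→b6/s0 VC-HIT; vc=[2,10]
#12 0x2e→b2/s0 VC-HIT; vc=[6,10]

MISSES = 3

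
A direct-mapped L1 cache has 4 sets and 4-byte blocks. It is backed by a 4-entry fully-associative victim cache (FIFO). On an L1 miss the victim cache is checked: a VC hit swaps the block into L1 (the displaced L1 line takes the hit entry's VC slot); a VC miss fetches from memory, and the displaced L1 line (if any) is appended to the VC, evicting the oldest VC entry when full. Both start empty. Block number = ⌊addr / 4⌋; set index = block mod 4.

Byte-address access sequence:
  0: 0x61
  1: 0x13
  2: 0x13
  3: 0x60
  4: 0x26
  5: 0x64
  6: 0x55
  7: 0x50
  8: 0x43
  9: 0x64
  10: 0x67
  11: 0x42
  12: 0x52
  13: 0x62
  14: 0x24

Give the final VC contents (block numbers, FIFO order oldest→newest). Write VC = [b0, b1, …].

0: 0x61 (blk 24, set 0) → MISS  vc=[]
1: 0x13 (blk 4, set 0) → MISS  vc=[24]
2: 0x13 (blk 4, set 0) → L1-HIT  vc=[24]
3: 0x60 (blk 24, set 0) → VC-HIT  vc=[4]
4: 0x26 (blk 9, set 1) → MISS  vc=[4]
5: 0x64 (blk 25, set 1) → MISS  vc=[4, 9]
6: 0x55 (blk 21, set 1) → MISS  vc=[4, 9, 25]
7: 0x50 (blk 20, set 0) → MISS  vc=[4, 9, 25, 24]
8: 0x43 (blk 16, set 0) → MISS  vc=[9, 25, 24, 20]
9: 0x64 (blk 25, set 1) → VC-HIT  vc=[9, 21, 24, 20]
10: 0x67 (blk 25, set 1) → L1-HIT  vc=[9, 21, 24, 20]
11: 0x42 (blk 16, set 0) → L1-HIT  vc=[9, 21, 24, 20]
12: 0x52 (blk 20, set 0) → VC-HIT  vc=[9, 21, 24, 16]
13: 0x62 (blk 24, set 0) → VC-HIT  vc=[9, 21, 20, 16]
14: 0x24 (blk 9, set 1) → VC-HIT  vc=[25, 21, 20, 16]

VC = [25, 21, 20, 16]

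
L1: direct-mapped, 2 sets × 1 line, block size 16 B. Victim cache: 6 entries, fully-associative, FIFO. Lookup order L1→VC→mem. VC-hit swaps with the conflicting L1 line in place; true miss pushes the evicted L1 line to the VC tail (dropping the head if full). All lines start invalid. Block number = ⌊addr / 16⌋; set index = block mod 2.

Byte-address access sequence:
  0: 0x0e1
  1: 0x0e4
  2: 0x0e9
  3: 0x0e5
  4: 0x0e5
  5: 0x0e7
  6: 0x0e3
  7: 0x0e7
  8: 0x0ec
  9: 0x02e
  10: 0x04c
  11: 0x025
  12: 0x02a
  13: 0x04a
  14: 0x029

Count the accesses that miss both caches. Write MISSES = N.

MISSES = 3

  [0] addr=0xe1 blk=14 s=0: MISS | VC []
  [1] addr=0xe4 blk=14 s=0: L1-HIT | VC []
  [2] addr=0xe9 blk=14 s=0: L1-HIT | VC []
  [3] addr=0xe5 blk=14 s=0: L1-HIT | VC []
  [4] addr=0xe5 blk=14 s=0: L1-HIT | VC []
  [5] addr=0xe7 blk=14 s=0: L1-HIT | VC []
  [6] addr=0xe3 blk=14 s=0: L1-HIT | VC []
  [7] addr=0xe7 blk=14 s=0: L1-HIT | VC []
  [8] addr=0xec blk=14 s=0: L1-HIT | VC []
  [9] addr=0x2e blk=2 s=0: MISS | VC [14]
  [10] addr=0x4c blk=4 s=0: MISS | VC [14, 2]
  [11] addr=0x25 blk=2 s=0: VC-HIT | VC [14, 4]
  [12] addr=0x2a blk=2 s=0: L1-HIT | VC [14, 4]
  [13] addr=0x4a blk=4 s=0: VC-HIT | VC [14, 2]
  [14] addr=0x29 blk=2 s=0: VC-HIT | VC [14, 4]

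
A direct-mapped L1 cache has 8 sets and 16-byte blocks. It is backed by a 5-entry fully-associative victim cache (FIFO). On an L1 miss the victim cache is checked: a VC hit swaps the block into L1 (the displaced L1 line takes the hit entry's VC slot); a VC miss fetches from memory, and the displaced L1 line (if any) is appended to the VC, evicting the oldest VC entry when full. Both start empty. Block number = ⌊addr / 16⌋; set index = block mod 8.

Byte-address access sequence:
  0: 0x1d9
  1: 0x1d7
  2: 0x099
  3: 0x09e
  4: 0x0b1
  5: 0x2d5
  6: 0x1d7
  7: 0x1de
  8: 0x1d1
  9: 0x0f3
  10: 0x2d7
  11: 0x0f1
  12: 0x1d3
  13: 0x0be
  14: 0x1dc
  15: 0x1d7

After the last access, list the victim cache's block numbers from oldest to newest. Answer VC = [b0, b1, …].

VC = [45]

  [0] addr=0x1d9 blk=29 s=5: MISS | VC []
  [1] addr=0x1d7 blk=29 s=5: L1-HIT | VC []
  [2] addr=0x99 blk=9 s=1: MISS | VC []
  [3] addr=0x9e blk=9 s=1: L1-HIT | VC []
  [4] addr=0xb1 blk=11 s=3: MISS | VC []
  [5] addr=0x2d5 blk=45 s=5: MISS | VC [29]
  [6] addr=0x1d7 blk=29 s=5: VC-HIT | VC [45]
  [7] addr=0x1de blk=29 s=5: L1-HIT | VC [45]
  [8] addr=0x1d1 blk=29 s=5: L1-HIT | VC [45]
  [9] addr=0xf3 blk=15 s=7: MISS | VC [45]
  [10] addr=0x2d7 blk=45 s=5: VC-HIT | VC [29]
  [11] addr=0xf1 blk=15 s=7: L1-HIT | VC [29]
  [12] addr=0x1d3 blk=29 s=5: VC-HIT | VC [45]
  [13] addr=0xbe blk=11 s=3: L1-HIT | VC [45]
  [14] addr=0x1dc blk=29 s=5: L1-HIT | VC [45]
  [15] addr=0x1d7 blk=29 s=5: L1-HIT | VC [45]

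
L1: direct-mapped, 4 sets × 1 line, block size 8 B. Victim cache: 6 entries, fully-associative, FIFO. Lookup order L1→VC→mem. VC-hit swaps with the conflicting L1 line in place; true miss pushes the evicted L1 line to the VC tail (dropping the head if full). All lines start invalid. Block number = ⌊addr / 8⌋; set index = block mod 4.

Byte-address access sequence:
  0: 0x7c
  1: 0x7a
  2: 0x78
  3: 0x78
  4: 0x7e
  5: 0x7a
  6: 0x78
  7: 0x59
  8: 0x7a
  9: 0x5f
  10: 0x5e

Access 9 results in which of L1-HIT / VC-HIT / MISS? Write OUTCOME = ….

0: 0x7c (blk 15, set 3) → MISS  vc=[]
1: 0x7a (blk 15, set 3) → L1-HIT  vc=[]
2: 0x78 (blk 15, set 3) → L1-HIT  vc=[]
3: 0x78 (blk 15, set 3) → L1-HIT  vc=[]
4: 0x7e (blk 15, set 3) → L1-HIT  vc=[]
5: 0x7a (blk 15, set 3) → L1-HIT  vc=[]
6: 0x78 (blk 15, set 3) → L1-HIT  vc=[]
7: 0x59 (blk 11, set 3) → MISS  vc=[15]
8: 0x7a (blk 15, set 3) → VC-HIT  vc=[11]
9: 0x5f (blk 11, set 3) → VC-HIT  vc=[15]
10: 0x5e (blk 11, set 3) → L1-HIT  vc=[15]

OUTCOME = VC-HIT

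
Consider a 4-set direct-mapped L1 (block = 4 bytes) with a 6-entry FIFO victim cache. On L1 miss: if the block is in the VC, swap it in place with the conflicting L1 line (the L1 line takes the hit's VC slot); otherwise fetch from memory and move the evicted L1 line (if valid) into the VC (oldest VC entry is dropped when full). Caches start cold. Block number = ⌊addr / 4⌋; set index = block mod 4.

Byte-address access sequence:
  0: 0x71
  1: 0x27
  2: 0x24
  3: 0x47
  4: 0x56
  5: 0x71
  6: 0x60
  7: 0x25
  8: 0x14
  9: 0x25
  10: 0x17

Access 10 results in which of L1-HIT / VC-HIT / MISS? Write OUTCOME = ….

#0 0x71→b28/s0 MISS; vc=[]
#1 0x27→b9/s1 MISS; vc=[]
#2 0x24→b9/s1 L1-HIT; vc=[]
#3 0x47→b17/s1 MISS; vc=[9]
#4 0x56→b21/s1 MISS; vc=[9,17]
#5 0x71→b28/s0 L1-HIT; vc=[9,17]
#6 0x60→b24/s0 MISS; vc=[9,17,28]
#7 0x25→b9/s1 VC-HIT; vc=[21,17,28]
#8 0x14→b5/s1 MISS; vc=[21,17,28,9]
#9 0x25→b9/s1 VC-HIT; vc=[21,17,28,5]
#10 0x17→b5/s1 VC-HIT; vc=[21,17,28,9]

OUTCOME = VC-HIT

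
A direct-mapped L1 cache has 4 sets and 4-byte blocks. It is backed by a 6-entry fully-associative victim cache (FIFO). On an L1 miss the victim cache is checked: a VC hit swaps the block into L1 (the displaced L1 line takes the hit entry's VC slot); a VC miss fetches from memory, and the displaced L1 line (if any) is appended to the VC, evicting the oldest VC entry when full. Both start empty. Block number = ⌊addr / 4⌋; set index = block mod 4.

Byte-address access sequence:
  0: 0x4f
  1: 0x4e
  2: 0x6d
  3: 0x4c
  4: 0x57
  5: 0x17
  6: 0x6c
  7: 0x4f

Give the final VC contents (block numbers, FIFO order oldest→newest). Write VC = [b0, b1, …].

#0 0x4f→b19/s3 MISS; vc=[]
#1 0x4e→b19/s3 L1-HIT; vc=[]
#2 0x6d→b27/s3 MISS; vc=[19]
#3 0x4c→b19/s3 VC-HIT; vc=[27]
#4 0x57→b21/s1 MISS; vc=[27]
#5 0x17→b5/s1 MISS; vc=[27,21]
#6 0x6c→b27/s3 VC-HIT; vc=[19,21]
#7 0x4f→b19/s3 VC-HIT; vc=[27,21]

VC = [27, 21]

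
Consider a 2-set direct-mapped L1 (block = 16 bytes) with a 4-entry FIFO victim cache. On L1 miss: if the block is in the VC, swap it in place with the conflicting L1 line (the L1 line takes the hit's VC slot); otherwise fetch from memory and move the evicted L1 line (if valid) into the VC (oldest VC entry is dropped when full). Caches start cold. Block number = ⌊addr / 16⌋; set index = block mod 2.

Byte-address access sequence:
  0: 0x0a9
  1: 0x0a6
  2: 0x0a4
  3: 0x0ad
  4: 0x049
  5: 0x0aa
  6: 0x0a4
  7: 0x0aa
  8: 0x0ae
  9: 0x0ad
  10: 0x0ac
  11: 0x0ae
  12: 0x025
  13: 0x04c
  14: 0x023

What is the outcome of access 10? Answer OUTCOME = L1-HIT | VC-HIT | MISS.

  [0] addr=0xa9 blk=10 s=0: MISS | VC []
  [1] addr=0xa6 blk=10 s=0: L1-HIT | VC []
  [2] addr=0xa4 blk=10 s=0: L1-HIT | VC []
  [3] addr=0xad blk=10 s=0: L1-HIT | VC []
  [4] addr=0x49 blk=4 s=0: MISS | VC [10]
  [5] addr=0xaa blk=10 s=0: VC-HIT | VC [4]
  [6] addr=0xa4 blk=10 s=0: L1-HIT | VC [4]
  [7] addr=0xaa blk=10 s=0: L1-HIT | VC [4]
  [8] addr=0xae blk=10 s=0: L1-HIT | VC [4]
  [9] addr=0xad blk=10 s=0: L1-HIT | VC [4]
  [10] addr=0xac blk=10 s=0: L1-HIT | VC [4]
  [11] addr=0xae blk=10 s=0: L1-HIT | VC [4]
  [12] addr=0x25 blk=2 s=0: MISS | VC [4, 10]
  [13] addr=0x4c blk=4 s=0: VC-HIT | VC [2, 10]
  [14] addr=0x23 blk=2 s=0: VC-HIT | VC [4, 10]

OUTCOME = L1-HIT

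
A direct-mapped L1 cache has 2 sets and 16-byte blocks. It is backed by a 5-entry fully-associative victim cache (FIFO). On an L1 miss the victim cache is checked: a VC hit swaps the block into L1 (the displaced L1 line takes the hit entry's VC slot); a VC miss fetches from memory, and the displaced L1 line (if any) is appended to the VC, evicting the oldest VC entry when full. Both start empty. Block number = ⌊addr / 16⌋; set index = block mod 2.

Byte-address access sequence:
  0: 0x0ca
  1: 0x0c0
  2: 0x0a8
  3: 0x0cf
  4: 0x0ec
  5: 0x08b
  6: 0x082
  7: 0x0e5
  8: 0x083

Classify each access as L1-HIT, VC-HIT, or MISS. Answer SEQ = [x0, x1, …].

  [0] addr=0xca blk=12 s=0: MISS | VC []
  [1] addr=0xc0 blk=12 s=0: L1-HIT | VC []
  [2] addr=0xa8 blk=10 s=0: MISS | VC [12]
  [3] addr=0xcf blk=12 s=0: VC-HIT | VC [10]
  [4] addr=0xec blk=14 s=0: MISS | VC [10, 12]
  [5] addr=0x8b blk=8 s=0: MISS | VC [10, 12, 14]
  [6] addr=0x82 blk=8 s=0: L1-HIT | VC [10, 12, 14]
  [7] addr=0xe5 blk=14 s=0: VC-HIT | VC [10, 12, 8]
  [8] addr=0x83 blk=8 s=0: VC-HIT | VC [10, 12, 14]

SEQ = [MISS, L1-HIT, MISS, VC-HIT, MISS, MISS, L1-HIT, VC-HIT, VC-HIT]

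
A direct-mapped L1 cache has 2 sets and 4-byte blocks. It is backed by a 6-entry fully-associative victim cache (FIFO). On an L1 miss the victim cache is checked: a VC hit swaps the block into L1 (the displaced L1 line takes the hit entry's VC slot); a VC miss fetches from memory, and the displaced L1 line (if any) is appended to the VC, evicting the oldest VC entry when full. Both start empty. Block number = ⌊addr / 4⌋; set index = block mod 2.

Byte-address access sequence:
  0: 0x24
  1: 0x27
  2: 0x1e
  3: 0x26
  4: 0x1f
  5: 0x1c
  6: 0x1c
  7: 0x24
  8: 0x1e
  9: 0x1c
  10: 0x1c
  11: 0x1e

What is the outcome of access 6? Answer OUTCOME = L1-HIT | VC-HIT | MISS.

OUTCOME = L1-HIT

  [0] addr=0x24 blk=9 s=1: MISS | VC []
  [1] addr=0x27 blk=9 s=1: L1-HIT | VC []
  [2] addr=0x1e blk=7 s=1: MISS | VC [9]
  [3] addr=0x26 blk=9 s=1: VC-HIT | VC [7]
  [4] addr=0x1f blk=7 s=1: VC-HIT | VC [9]
  [5] addr=0x1c blk=7 s=1: L1-HIT | VC [9]
  [6] addr=0x1c blk=7 s=1: L1-HIT | VC [9]
  [7] addr=0x24 blk=9 s=1: VC-HIT | VC [7]
  [8] addr=0x1e blk=7 s=1: VC-HIT | VC [9]
  [9] addr=0x1c blk=7 s=1: L1-HIT | VC [9]
  [10] addr=0x1c blk=7 s=1: L1-HIT | VC [9]
  [11] addr=0x1e blk=7 s=1: L1-HIT | VC [9]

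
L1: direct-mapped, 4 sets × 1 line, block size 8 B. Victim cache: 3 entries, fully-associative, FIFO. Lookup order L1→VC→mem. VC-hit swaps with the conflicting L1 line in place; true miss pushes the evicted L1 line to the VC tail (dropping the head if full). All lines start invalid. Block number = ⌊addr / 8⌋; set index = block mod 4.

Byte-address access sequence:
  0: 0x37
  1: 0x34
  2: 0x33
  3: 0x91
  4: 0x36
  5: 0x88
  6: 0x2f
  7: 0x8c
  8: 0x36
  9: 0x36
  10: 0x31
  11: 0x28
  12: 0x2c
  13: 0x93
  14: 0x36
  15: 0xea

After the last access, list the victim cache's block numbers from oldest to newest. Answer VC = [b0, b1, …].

#0 0x37→b6/s2 MISS; vc=[]
#1 0x34→b6/s2 L1-HIT; vc=[]
#2 0x33→b6/s2 L1-HIT; vc=[]
#3 0x91→b18/s2 MISS; vc=[6]
#4 0x36→b6/s2 VC-HIT; vc=[18]
#5 0x88→b17/s1 MISS; vc=[18]
#6 0x2f→b5/s1 MISS; vc=[18,17]
#7 0x8c→b17/s1 VC-HIT; vc=[18,5]
#8 0x36→b6/s2 L1-HIT; vc=[18,5]
#9 0x36→b6/s2 L1-HIT; vc=[18,5]
#10 0x31→b6/s2 L1-HIT; vc=[18,5]
#11 0x28→b5/s1 VC-HIT; vc=[18,17]
#12 0x2c→b5/s1 L1-HIT; vc=[18,17]
#13 0x93→b18/s2 VC-HIT; vc=[6,17]
#14 0x36→b6/s2 VC-HIT; vc=[18,17]
#15 0xea→b29/s1 MISS; vc=[18,17,5]

VC = [18, 17, 5]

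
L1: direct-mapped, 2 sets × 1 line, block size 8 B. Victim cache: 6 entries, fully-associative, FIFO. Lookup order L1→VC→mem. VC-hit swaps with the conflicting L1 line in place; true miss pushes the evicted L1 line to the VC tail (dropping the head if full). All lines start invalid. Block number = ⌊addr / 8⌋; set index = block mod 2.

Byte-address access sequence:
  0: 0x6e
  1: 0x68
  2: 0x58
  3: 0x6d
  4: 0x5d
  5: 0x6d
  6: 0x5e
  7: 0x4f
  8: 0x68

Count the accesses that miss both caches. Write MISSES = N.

MISSES = 3

#0 0x6e→b13/s1 MISS; vc=[]
#1 0x68→b13/s1 L1-HIT; vc=[]
#2 0x58→b11/s1 MISS; vc=[13]
#3 0x6d→b13/s1 VC-HIT; vc=[11]
#4 0x5d→b11/s1 VC-HIT; vc=[13]
#5 0x6d→b13/s1 VC-HIT; vc=[11]
#6 0x5e→b11/s1 VC-HIT; vc=[13]
#7 0x4f→b9/s1 MISS; vc=[13,11]
#8 0x68→b13/s1 VC-HIT; vc=[9,11]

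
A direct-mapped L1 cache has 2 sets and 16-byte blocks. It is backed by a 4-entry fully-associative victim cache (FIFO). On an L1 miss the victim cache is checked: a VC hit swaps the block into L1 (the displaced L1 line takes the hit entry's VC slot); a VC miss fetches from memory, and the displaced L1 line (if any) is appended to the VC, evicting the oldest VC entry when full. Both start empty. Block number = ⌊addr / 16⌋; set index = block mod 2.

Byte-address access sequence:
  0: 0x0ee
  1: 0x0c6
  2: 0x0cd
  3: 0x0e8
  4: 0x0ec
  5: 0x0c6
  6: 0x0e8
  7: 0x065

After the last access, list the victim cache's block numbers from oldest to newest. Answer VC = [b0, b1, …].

VC = [12, 14]

  [0] addr=0xee blk=14 s=0: MISS | VC []
  [1] addr=0xc6 blk=12 s=0: MISS | VC [14]
  [2] addr=0xcd blk=12 s=0: L1-HIT | VC [14]
  [3] addr=0xe8 blk=14 s=0: VC-HIT | VC [12]
  [4] addr=0xec blk=14 s=0: L1-HIT | VC [12]
  [5] addr=0xc6 blk=12 s=0: VC-HIT | VC [14]
  [6] addr=0xe8 blk=14 s=0: VC-HIT | VC [12]
  [7] addr=0x65 blk=6 s=0: MISS | VC [12, 14]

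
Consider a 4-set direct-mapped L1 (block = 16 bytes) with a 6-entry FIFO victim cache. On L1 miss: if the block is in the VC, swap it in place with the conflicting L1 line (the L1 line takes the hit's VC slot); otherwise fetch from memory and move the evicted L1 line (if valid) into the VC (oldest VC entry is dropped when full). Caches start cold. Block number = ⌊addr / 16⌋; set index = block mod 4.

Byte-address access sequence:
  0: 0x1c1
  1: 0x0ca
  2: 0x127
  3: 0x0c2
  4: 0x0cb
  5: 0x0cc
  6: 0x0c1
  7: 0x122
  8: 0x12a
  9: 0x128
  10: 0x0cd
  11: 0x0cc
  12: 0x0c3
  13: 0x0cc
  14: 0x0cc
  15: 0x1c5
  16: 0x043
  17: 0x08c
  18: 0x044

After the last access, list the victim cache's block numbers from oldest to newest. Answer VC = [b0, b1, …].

0: 0x1c1 (blk 28, set 0) → MISS  vc=[]
1: 0xca (blk 12, set 0) → MISS  vc=[28]
2: 0x127 (blk 18, set 2) → MISS  vc=[28]
3: 0xc2 (blk 12, set 0) → L1-HIT  vc=[28]
4: 0xcb (blk 12, set 0) → L1-HIT  vc=[28]
5: 0xcc (blk 12, set 0) → L1-HIT  vc=[28]
6: 0xc1 (blk 12, set 0) → L1-HIT  vc=[28]
7: 0x122 (blk 18, set 2) → L1-HIT  vc=[28]
8: 0x12a (blk 18, set 2) → L1-HIT  vc=[28]
9: 0x128 (blk 18, set 2) → L1-HIT  vc=[28]
10: 0xcd (blk 12, set 0) → L1-HIT  vc=[28]
11: 0xcc (blk 12, set 0) → L1-HIT  vc=[28]
12: 0xc3 (blk 12, set 0) → L1-HIT  vc=[28]
13: 0xcc (blk 12, set 0) → L1-HIT  vc=[28]
14: 0xcc (blk 12, set 0) → L1-HIT  vc=[28]
15: 0x1c5 (blk 28, set 0) → VC-HIT  vc=[12]
16: 0x43 (blk 4, set 0) → MISS  vc=[12, 28]
17: 0x8c (blk 8, set 0) → MISS  vc=[12, 28, 4]
18: 0x44 (blk 4, set 0) → VC-HIT  vc=[12, 28, 8]

VC = [12, 28, 8]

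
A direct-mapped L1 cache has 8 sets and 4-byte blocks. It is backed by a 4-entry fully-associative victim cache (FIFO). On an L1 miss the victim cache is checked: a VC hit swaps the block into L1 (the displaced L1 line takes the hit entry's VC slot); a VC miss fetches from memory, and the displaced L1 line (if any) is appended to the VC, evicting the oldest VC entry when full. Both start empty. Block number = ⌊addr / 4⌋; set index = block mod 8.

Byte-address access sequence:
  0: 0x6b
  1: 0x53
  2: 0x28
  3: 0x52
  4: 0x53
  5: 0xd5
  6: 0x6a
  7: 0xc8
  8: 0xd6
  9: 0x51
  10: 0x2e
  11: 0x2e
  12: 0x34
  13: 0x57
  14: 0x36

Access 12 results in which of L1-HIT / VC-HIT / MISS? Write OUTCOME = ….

OUTCOME = MISS

#0 0x6b→b26/s2 MISS; vc=[]
#1 0x53→b20/s4 MISS; vc=[]
#2 0x28→b10/s2 MISS; vc=[26]
#3 0x52→b20/s4 L1-HIT; vc=[26]
#4 0x53→b20/s4 L1-HIT; vc=[26]
#5 0xd5→b53/s5 MISS; vc=[26]
#6 0x6a→b26/s2 VC-HIT; vc=[10]
#7 0xc8→b50/s2 MISS; vc=[10,26]
#8 0xd6→b53/s5 L1-HIT; vc=[10,26]
#9 0x51→b20/s4 L1-HIT; vc=[10,26]
#10 0x2e→b11/s3 MISS; vc=[10,26]
#11 0x2e→b11/s3 L1-HIT; vc=[10,26]
#12 0x34→b13/s5 MISS; vc=[10,26,53]
#13 0x57→b21/s5 MISS; vc=[10,26,53,13]
#14 0x36→b13/s5 VC-HIT; vc=[10,26,53,21]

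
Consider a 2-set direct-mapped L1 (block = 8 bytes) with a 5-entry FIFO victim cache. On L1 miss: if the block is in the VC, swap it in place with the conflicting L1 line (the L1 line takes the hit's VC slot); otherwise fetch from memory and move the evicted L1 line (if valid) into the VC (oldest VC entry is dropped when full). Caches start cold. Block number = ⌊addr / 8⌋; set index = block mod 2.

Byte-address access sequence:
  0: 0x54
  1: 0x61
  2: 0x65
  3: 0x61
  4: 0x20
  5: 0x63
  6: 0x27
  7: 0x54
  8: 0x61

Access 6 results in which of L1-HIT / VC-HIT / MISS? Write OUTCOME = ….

OUTCOME = VC-HIT

#0 0x54→b10/s0 MISS; vc=[]
#1 0x61→b12/s0 MISS; vc=[10]
#2 0x65→b12/s0 L1-HIT; vc=[10]
#3 0x61→b12/s0 L1-HIT; vc=[10]
#4 0x20→b4/s0 MISS; vc=[10,12]
#5 0x63→b12/s0 VC-HIT; vc=[10,4]
#6 0x27→b4/s0 VC-HIT; vc=[10,12]
#7 0x54→b10/s0 VC-HIT; vc=[4,12]
#8 0x61→b12/s0 VC-HIT; vc=[4,10]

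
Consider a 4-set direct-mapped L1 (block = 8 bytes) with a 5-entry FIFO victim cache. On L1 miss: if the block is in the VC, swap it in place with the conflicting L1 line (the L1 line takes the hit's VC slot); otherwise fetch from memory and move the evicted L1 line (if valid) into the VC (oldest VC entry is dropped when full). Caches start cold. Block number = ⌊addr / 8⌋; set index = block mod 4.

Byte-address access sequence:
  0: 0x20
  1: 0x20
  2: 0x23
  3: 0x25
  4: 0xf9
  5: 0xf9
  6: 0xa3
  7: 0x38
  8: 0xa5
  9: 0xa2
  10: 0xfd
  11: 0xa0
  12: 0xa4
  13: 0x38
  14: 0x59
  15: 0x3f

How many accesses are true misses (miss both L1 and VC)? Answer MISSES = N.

0: 0x20 (blk 4, set 0) → MISS  vc=[]
1: 0x20 (blk 4, set 0) → L1-HIT  vc=[]
2: 0x23 (blk 4, set 0) → L1-HIT  vc=[]
3: 0x25 (blk 4, set 0) → L1-HIT  vc=[]
4: 0xf9 (blk 31, set 3) → MISS  vc=[]
5: 0xf9 (blk 31, set 3) → L1-HIT  vc=[]
6: 0xa3 (blk 20, set 0) → MISS  vc=[4]
7: 0x38 (blk 7, set 3) → MISS  vc=[4, 31]
8: 0xa5 (blk 20, set 0) → L1-HIT  vc=[4, 31]
9: 0xa2 (blk 20, set 0) → L1-HIT  vc=[4, 31]
10: 0xfd (blk 31, set 3) → VC-HIT  vc=[4, 7]
11: 0xa0 (blk 20, set 0) → L1-HIT  vc=[4, 7]
12: 0xa4 (blk 20, set 0) → L1-HIT  vc=[4, 7]
13: 0x38 (blk 7, set 3) → VC-HIT  vc=[4, 31]
14: 0x59 (blk 11, set 3) → MISS  vc=[4, 31, 7]
15: 0x3f (blk 7, set 3) → VC-HIT  vc=[4, 31, 11]

MISSES = 5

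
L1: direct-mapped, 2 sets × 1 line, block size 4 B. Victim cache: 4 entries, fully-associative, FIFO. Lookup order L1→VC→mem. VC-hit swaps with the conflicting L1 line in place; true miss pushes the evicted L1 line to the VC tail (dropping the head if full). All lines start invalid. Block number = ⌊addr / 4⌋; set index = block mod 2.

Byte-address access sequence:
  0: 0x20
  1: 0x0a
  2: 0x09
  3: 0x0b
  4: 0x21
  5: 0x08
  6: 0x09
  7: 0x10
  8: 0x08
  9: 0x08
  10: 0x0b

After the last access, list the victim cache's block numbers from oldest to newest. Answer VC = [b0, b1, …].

VC = [8, 4]

0: 0x20 (blk 8, set 0) → MISS  vc=[]
1: 0xa (blk 2, set 0) → MISS  vc=[8]
2: 0x9 (blk 2, set 0) → L1-HIT  vc=[8]
3: 0xb (blk 2, set 0) → L1-HIT  vc=[8]
4: 0x21 (blk 8, set 0) → VC-HIT  vc=[2]
5: 0x8 (blk 2, set 0) → VC-HIT  vc=[8]
6: 0x9 (blk 2, set 0) → L1-HIT  vc=[8]
7: 0x10 (blk 4, set 0) → MISS  vc=[8, 2]
8: 0x8 (blk 2, set 0) → VC-HIT  vc=[8, 4]
9: 0x8 (blk 2, set 0) → L1-HIT  vc=[8, 4]
10: 0xb (blk 2, set 0) → L1-HIT  vc=[8, 4]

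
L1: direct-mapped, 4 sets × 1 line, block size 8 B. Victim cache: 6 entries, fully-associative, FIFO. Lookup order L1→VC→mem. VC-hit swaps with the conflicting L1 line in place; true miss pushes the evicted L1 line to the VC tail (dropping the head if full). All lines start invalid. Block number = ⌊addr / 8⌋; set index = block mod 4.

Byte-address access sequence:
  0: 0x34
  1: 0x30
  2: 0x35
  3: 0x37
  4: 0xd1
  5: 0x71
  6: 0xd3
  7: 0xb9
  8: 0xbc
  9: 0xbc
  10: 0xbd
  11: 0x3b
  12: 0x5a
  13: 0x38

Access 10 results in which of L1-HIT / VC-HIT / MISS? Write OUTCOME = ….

#0 0x34→b6/s2 MISS; vc=[]
#1 0x30→b6/s2 L1-HIT; vc=[]
#2 0x35→b6/s2 L1-HIT; vc=[]
#3 0x37→b6/s2 L1-HIT; vc=[]
#4 0xd1→b26/s2 MISS; vc=[6]
#5 0x71→b14/s2 MISS; vc=[6,26]
#6 0xd3→b26/s2 VC-HIT; vc=[6,14]
#7 0xb9→b23/s3 MISS; vc=[6,14]
#8 0xbc→b23/s3 L1-HIT; vc=[6,14]
#9 0xbc→b23/s3 L1-HIT; vc=[6,14]
#10 0xbd→b23/s3 L1-HIT; vc=[6,14]
#11 0x3b→b7/s3 MISS; vc=[6,14,23]
#12 0x5a→b11/s3 MISS; vc=[6,14,23,7]
#13 0x38→b7/s3 VC-HIT; vc=[6,14,23,11]

OUTCOME = L1-HIT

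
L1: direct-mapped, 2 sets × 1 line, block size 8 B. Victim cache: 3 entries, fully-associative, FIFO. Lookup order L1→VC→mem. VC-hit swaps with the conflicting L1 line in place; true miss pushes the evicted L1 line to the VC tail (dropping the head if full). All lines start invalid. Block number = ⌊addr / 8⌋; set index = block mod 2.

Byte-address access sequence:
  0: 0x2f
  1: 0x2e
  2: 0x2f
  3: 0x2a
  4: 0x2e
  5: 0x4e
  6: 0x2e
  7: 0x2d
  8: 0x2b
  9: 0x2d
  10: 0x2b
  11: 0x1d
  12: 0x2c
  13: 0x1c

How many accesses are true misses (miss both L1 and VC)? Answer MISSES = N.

  [0] addr=0x2f blk=5 s=1: MISS | VC []
  [1] addr=0x2e blk=5 s=1: L1-HIT | VC []
  [2] addr=0x2f blk=5 s=1: L1-HIT | VC []
  [3] addr=0x2a blk=5 s=1: L1-HIT | VC []
  [4] addr=0x2e blk=5 s=1: L1-HIT | VC []
  [5] addr=0x4e blk=9 s=1: MISS | VC [5]
  [6] addr=0x2e blk=5 s=1: VC-HIT | VC [9]
  [7] addr=0x2d blk=5 s=1: L1-HIT | VC [9]
  [8] addr=0x2b blk=5 s=1: L1-HIT | VC [9]
  [9] addr=0x2d blk=5 s=1: L1-HIT | VC [9]
  [10] addr=0x2b blk=5 s=1: L1-HIT | VC [9]
  [11] addr=0x1d blk=3 s=1: MISS | VC [9, 5]
  [12] addr=0x2c blk=5 s=1: VC-HIT | VC [9, 3]
  [13] addr=0x1c blk=3 s=1: VC-HIT | VC [9, 5]

MISSES = 3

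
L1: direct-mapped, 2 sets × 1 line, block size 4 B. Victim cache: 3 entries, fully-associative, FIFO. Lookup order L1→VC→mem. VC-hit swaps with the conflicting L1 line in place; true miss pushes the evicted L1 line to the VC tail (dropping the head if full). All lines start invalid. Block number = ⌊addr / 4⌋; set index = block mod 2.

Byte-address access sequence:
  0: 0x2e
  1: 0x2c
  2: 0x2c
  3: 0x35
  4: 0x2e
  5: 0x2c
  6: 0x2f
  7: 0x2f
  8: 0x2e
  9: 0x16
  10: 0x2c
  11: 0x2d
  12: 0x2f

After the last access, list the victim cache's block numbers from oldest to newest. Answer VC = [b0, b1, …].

VC = [13, 5]

#0 0x2e→b11/s1 MISS; vc=[]
#1 0x2c→b11/s1 L1-HIT; vc=[]
#2 0x2c→b11/s1 L1-HIT; vc=[]
#3 0x35→b13/s1 MISS; vc=[11]
#4 0x2e→b11/s1 VC-HIT; vc=[13]
#5 0x2c→b11/s1 L1-HIT; vc=[13]
#6 0x2f→b11/s1 L1-HIT; vc=[13]
#7 0x2f→b11/s1 L1-HIT; vc=[13]
#8 0x2e→b11/s1 L1-HIT; vc=[13]
#9 0x16→b5/s1 MISS; vc=[13,11]
#10 0x2c→b11/s1 VC-HIT; vc=[13,5]
#11 0x2d→b11/s1 L1-HIT; vc=[13,5]
#12 0x2f→b11/s1 L1-HIT; vc=[13,5]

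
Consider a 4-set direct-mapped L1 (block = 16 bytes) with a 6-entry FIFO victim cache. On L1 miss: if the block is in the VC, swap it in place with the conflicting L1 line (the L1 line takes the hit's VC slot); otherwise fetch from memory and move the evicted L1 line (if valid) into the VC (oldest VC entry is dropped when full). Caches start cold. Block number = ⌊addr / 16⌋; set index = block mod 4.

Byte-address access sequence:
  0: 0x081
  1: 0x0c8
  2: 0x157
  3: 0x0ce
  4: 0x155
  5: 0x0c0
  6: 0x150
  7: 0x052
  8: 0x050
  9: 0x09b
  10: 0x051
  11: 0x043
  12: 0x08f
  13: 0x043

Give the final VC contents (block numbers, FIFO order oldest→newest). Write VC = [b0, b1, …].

#0 0x81→b8/s0 MISS; vc=[]
#1 0xc8→b12/s0 MISS; vc=[8]
#2 0x157→b21/s1 MISS; vc=[8]
#3 0xce→b12/s0 L1-HIT; vc=[8]
#4 0x155→b21/s1 L1-HIT; vc=[8]
#5 0xc0→b12/s0 L1-HIT; vc=[8]
#6 0x150→b21/s1 L1-HIT; vc=[8]
#7 0x52→b5/s1 MISS; vc=[8,21]
#8 0x50→b5/s1 L1-HIT; vc=[8,21]
#9 0x9b→b9/s1 MISS; vc=[8,21,5]
#10 0x51→b5/s1 VC-HIT; vc=[8,21,9]
#11 0x43→b4/s0 MISS; vc=[8,21,9,12]
#12 0x8f→b8/s0 VC-HIT; vc=[4,21,9,12]
#13 0x43→b4/s0 VC-HIT; vc=[8,21,9,12]

VC = [8, 21, 9, 12]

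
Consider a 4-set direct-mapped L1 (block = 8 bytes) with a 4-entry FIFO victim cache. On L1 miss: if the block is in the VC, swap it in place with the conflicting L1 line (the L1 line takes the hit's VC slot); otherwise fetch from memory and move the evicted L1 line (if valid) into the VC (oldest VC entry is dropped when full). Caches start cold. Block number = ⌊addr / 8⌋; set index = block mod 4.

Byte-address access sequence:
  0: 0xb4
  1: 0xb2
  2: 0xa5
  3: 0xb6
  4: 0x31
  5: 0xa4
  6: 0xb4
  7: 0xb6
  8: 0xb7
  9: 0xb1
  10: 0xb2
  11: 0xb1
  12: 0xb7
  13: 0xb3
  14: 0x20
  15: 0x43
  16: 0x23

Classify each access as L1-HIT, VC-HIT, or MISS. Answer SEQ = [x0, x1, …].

  [0] addr=0xb4 blk=22 s=2: MISS | VC []
  [1] addr=0xb2 blk=22 s=2: L1-HIT | VC []
  [2] addr=0xa5 blk=20 s=0: MISS | VC []
  [3] addr=0xb6 blk=22 s=2: L1-HIT | VC []
  [4] addr=0x31 blk=6 s=2: MISS | VC [22]
  [5] addr=0xa4 blk=20 s=0: L1-HIT | VC [22]
  [6] addr=0xb4 blk=22 s=2: VC-HIT | VC [6]
  [7] addr=0xb6 blk=22 s=2: L1-HIT | VC [6]
  [8] addr=0xb7 blk=22 s=2: L1-HIT | VC [6]
  [9] addr=0xb1 blk=22 s=2: L1-HIT | VC [6]
  [10] addr=0xb2 blk=22 s=2: L1-HIT | VC [6]
  [11] addr=0xb1 blk=22 s=2: L1-HIT | VC [6]
  [12] addr=0xb7 blk=22 s=2: L1-HIT | VC [6]
  [13] addr=0xb3 blk=22 s=2: L1-HIT | VC [6]
  [14] addr=0x20 blk=4 s=0: MISS | VC [6, 20]
  [15] addr=0x43 blk=8 s=0: MISS | VC [6, 20, 4]
  [16] addr=0x23 blk=4 s=0: VC-HIT | VC [6, 20, 8]

SEQ = [MISS, L1-HIT, MISS, L1-HIT, MISS, L1-HIT, VC-HIT, L1-HIT, L1-HIT, L1-HIT, L1-HIT, L1-HIT, L1-HIT, L1-HIT, MISS, MISS, VC-HIT]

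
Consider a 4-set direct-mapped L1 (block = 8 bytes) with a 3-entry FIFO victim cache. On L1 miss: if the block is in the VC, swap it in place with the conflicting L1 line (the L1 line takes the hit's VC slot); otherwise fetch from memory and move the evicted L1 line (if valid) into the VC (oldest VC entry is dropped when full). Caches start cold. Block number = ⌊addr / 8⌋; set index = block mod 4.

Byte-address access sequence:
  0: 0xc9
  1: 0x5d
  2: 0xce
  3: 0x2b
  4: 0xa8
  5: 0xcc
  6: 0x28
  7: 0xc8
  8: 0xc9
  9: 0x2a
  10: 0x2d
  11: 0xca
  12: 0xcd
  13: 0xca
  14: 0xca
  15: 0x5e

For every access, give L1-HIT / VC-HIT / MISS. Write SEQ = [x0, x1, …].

  [0] addr=0xc9 blk=25 s=1: MISS | VC []
  [1] addr=0x5d blk=11 s=3: MISS | VC []
  [2] addr=0xce blk=25 s=1: L1-HIT | VC []
  [3] addr=0x2b blk=5 s=1: MISS | VC [25]
  [4] addr=0xa8 blk=21 s=1: MISS | VC [25, 5]
  [5] addr=0xcc blk=25 s=1: VC-HIT | VC [21, 5]
  [6] addr=0x28 blk=5 s=1: VC-HIT | VC [21, 25]
  [7] addr=0xc8 blk=25 s=1: VC-HIT | VC [21, 5]
  [8] addr=0xc9 blk=25 s=1: L1-HIT | VC [21, 5]
  [9] addr=0x2a blk=5 s=1: VC-HIT | VC [21, 25]
  [10] addr=0x2d blk=5 s=1: L1-HIT | VC [21, 25]
  [11] addr=0xca blk=25 s=1: VC-HIT | VC [21, 5]
  [12] addr=0xcd blk=25 s=1: L1-HIT | VC [21, 5]
  [13] addr=0xca blk=25 s=1: L1-HIT | VC [21, 5]
  [14] addr=0xca blk=25 s=1: L1-HIT | VC [21, 5]
  [15] addr=0x5e blk=11 s=3: L1-HIT | VC [21, 5]

SEQ = [MISS, MISS, L1-HIT, MISS, MISS, VC-HIT, VC-HIT, VC-HIT, L1-HIT, VC-HIT, L1-HIT, VC-HIT, L1-HIT, L1-HIT, L1-HIT, L1-HIT]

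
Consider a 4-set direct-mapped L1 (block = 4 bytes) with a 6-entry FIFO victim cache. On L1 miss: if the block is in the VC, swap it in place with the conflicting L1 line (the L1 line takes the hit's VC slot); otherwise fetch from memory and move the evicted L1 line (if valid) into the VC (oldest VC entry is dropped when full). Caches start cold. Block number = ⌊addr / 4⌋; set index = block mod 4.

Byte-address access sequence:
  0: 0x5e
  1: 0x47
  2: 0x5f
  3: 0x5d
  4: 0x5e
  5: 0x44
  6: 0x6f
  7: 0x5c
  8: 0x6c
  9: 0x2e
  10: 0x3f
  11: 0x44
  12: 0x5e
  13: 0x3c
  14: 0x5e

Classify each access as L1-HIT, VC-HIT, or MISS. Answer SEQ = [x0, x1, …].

0: 0x5e (blk 23, set 3) → MISS  vc=[]
1: 0x47 (blk 17, set 1) → MISS  vc=[]
2: 0x5f (blk 23, set 3) → L1-HIT  vc=[]
3: 0x5d (blk 23, set 3) → L1-HIT  vc=[]
4: 0x5e (blk 23, set 3) → L1-HIT  vc=[]
5: 0x44 (blk 17, set 1) → L1-HIT  vc=[]
6: 0x6f (blk 27, set 3) → MISS  vc=[23]
7: 0x5c (blk 23, set 3) → VC-HIT  vc=[27]
8: 0x6c (blk 27, set 3) → VC-HIT  vc=[23]
9: 0x2e (blk 11, set 3) → MISS  vc=[23, 27]
10: 0x3f (blk 15, set 3) → MISS  vc=[23, 27, 11]
11: 0x44 (blk 17, set 1) → L1-HIT  vc=[23, 27, 11]
12: 0x5e (blk 23, set 3) → VC-HIT  vc=[15, 27, 11]
13: 0x3c (blk 15, set 3) → VC-HIT  vc=[23, 27, 11]
14: 0x5e (blk 23, set 3) → VC-HIT  vc=[15, 27, 11]

SEQ = [MISS, MISS, L1-HIT, L1-HIT, L1-HIT, L1-HIT, MISS, VC-HIT, VC-HIT, MISS, MISS, L1-HIT, VC-HIT, VC-HIT, VC-HIT]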